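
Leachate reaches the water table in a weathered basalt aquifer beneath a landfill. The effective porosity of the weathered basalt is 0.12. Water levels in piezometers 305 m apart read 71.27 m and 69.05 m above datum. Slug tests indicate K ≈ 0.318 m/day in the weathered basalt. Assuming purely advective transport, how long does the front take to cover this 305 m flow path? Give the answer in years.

Hydraulic gradient i = (71.27 − 69.05) / 305 = 2.22 / 305 = 0.007279.
Darcy flux q = K · i = 0.3180 × 0.007279 = 0.002315 m/day.
Seepage velocity v = q / n_e = 0.002315 / 0.12 = 0.01929 m/day.
Travel time t = L / v = 305 / 0.01929 = 15813 days = 43.29 years.

43.3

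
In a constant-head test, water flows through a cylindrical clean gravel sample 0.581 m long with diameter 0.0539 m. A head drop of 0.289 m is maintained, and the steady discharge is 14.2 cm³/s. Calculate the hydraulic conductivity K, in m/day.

1080

Cross-sectional area A = π·(d/2)² = π × (0.0539/2)² = 0.002282 m².
Convert discharge: 14.2 cm³/s = 1.420e-05 m³/s.
Darcy's law rearranged: K = Q·L / (A·Δh) = 1.420e-05 × 0.581 / (0.002282 × 0.289) = 0.01251 m/s = 1081 m/day.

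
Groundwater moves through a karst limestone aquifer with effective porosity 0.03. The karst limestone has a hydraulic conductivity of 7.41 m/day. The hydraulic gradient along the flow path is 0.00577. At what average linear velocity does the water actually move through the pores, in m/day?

Hydraulic gradient i = 0.00577.
Darcy flux q = K · i = 7.410 × 0.005770 = 0.04276 m/day.
Seepage velocity v = q / n_e = 0.04276 / 0.03 = 1.425 m/day.

1.43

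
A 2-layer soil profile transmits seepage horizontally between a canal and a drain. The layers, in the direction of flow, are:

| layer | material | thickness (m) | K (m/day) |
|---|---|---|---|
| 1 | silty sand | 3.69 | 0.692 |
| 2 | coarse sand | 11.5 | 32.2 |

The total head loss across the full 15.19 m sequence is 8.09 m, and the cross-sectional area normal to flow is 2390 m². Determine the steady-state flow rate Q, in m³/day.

3400

Flow is perpendicular to layering, so the layers act in series and the equivalent K is the thickness-weighted harmonic mean.
Total thickness L = 3.69 + 11.5 = 15.19 m.
Σ(b_i/K_i) = 3.69/0.692 + 11.5/32.2 = 5.690 d.
K_eq = L / Σ(b_i/K_i) = 15.19 / 5.690 = 2.670 m/day.
Q = K_eq · A · (Δh/L) = 2.670 × 2390 × (8.09/15.19) = 3398 m³/day.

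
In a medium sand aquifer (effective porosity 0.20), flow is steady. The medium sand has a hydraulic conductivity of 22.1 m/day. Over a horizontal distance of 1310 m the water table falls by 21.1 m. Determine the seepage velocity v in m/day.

1.78

Hydraulic gradient i = Δh / L = 21.1 / 1310 = 0.01611.
Darcy flux q = K · i = 22.10 × 0.01611 = 0.3560 m/day.
Seepage velocity v = q / n_e = 0.3560 / 0.20 = 1.780 m/day.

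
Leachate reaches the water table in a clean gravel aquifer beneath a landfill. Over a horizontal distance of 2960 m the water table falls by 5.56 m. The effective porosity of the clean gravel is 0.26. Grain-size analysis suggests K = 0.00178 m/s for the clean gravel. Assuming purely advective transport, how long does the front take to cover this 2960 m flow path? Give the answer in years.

Convert K: 0.00178 m/s × 86400 = 153.8 m/day.
Hydraulic gradient i = Δh / L = 5.56 / 2960 = 0.001878.
Darcy flux q = K · i = 153.8 × 0.001878 = 0.2889 m/day.
Seepage velocity v = q / n_e = 0.2889 / 0.26 = 1.111 m/day.
Travel time t = L / v = 2960 / 1.111 = 2664 days = 7.294 years.

7.29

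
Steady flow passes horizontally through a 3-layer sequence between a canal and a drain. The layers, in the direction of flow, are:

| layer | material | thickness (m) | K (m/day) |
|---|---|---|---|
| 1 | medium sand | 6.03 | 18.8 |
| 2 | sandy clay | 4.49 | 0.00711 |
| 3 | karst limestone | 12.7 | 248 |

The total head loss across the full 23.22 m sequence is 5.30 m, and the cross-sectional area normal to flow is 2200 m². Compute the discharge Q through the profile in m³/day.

18.5

Flow is perpendicular to layering, so the layers act in series and the equivalent K is the thickness-weighted harmonic mean.
Total thickness L = 6.03 + 4.49 + 12.7 = 23.22 m.
Σ(b_i/K_i) = 6.03/18.8 + 4.49/0.00711 + 12.7/248 = 631.9 d.
K_eq = L / Σ(b_i/K_i) = 23.22 / 631.9 = 0.03675 m/day.
Q = K_eq · A · (Δh/L) = 0.03675 × 2200 × (5.30/23.22) = 18.45 m³/day.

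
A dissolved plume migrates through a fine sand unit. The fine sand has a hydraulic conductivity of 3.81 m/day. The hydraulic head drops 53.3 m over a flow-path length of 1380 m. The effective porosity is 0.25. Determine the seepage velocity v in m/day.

Hydraulic gradient i = Δh / L = 53.3 / 1380 = 0.03862.
Darcy flux q = K · i = 3.810 × 0.03862 = 0.1472 m/day.
Seepage velocity v = q / n_e = 0.1472 / 0.25 = 0.5886 m/day.

0.589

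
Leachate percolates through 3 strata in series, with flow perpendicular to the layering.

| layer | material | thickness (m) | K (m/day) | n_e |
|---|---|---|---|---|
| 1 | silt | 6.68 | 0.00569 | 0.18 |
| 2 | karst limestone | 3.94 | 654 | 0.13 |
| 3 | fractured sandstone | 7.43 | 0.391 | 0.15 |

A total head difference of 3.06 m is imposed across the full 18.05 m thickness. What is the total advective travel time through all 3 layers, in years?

With flow normal to the layers, continuity requires the same specific discharge q through every layer.
Σ(b_i/K_i) = 6.68/0.00569 + 3.94/654 + 7.43/0.391 = 1193 d.
q = Δh / Σ(b_i/K_i) = 3.06 / 1193 = 0.002565 m/day.
In each layer the seepage velocity is v_i = q/n_i, so the layer transit time is t_i = b_i·n_i / q:
  layer 1 (silt): t_1 = 6.68 × 0.18 / 0.002565 = 468.8 d
  layer 2 (karst limestone): t_2 = 3.94 × 0.13 / 0.002565 = 199.7 d
  layer 3 (fractured sandstone): t_3 = 7.43 × 0.15 / 0.002565 = 434.5 d
Total t = Σ t_i = 1103 days = 3.020 years.

3.02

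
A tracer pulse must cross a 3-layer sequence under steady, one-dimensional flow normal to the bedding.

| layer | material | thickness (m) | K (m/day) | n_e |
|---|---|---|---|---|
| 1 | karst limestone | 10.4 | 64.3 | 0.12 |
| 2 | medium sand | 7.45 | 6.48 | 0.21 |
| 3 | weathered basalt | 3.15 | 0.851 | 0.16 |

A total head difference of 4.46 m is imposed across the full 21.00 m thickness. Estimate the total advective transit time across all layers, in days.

With flow normal to the layers, continuity requires the same specific discharge q through every layer.
Σ(b_i/K_i) = 10.4/64.3 + 7.45/6.48 + 3.15/0.851 = 5.013 d.
q = Δh / Σ(b_i/K_i) = 4.46 / 5.013 = 0.8897 m/day.
In each layer the seepage velocity is v_i = q/n_i, so the layer transit time is t_i = b_i·n_i / q:
  layer 1 (karst limestone): t_1 = 10.4 × 0.12 / 0.8897 = 1.403 d
  layer 2 (medium sand): t_2 = 7.45 × 0.21 / 0.8897 = 1.758 d
  layer 3 (weathered basalt): t_3 = 3.15 × 0.16 / 0.8897 = 0.5665 d
Total t = Σ t_i = 3.728 days.

3.73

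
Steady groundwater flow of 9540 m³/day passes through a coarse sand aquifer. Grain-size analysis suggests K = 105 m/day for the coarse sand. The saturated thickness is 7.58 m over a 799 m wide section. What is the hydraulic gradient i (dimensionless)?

Cross-sectional area A = 799 × 7.58 = 6056 m².
From Q = K·A·i, i = Q / (K·A) = 9540 / (105.0 × 6056) = 0.01500.

0.0150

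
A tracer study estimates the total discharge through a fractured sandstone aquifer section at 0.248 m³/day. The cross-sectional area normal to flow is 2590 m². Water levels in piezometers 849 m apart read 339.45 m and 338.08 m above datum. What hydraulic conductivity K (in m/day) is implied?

0.0593

Hydraulic gradient i = (339.45 − 338.08) / 849 = 1.37 / 849 = 0.001614.
From Q = K·A·i, K = Q / (A·i) = 0.248 / (2590 × 0.001614) = 0.05934 m/day.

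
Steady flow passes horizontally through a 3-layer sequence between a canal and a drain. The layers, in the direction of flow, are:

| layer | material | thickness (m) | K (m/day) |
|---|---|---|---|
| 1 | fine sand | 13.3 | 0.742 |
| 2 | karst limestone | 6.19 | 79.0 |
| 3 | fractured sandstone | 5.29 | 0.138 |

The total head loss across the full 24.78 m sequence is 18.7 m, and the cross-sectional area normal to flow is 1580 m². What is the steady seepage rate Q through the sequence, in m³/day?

Flow is perpendicular to layering, so the layers act in series and the equivalent K is the thickness-weighted harmonic mean.
Total thickness L = 13.3 + 6.19 + 5.29 = 24.78 m.
Σ(b_i/K_i) = 13.3/0.742 + 6.19/79.0 + 5.29/0.138 = 56.34 d.
K_eq = L / Σ(b_i/K_i) = 24.78 / 56.34 = 0.4399 m/day.
Q = K_eq · A · (Δh/L) = 0.4399 × 1580 × (18.7/24.78) = 524.5 m³/day.

524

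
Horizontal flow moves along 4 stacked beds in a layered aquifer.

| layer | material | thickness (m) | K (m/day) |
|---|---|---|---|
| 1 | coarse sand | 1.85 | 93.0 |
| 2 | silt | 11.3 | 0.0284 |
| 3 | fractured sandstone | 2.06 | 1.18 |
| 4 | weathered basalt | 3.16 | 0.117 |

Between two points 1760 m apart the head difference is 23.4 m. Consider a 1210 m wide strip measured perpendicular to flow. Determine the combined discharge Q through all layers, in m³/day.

2820

Flow is parallel to layering, so each bed carries its own Darcy discharge and the transmissivities add.
Σ(K_i·b_i) = 93.0×1.85 + 0.0284×11.3 + 1.18×2.06 + 0.117×3.16 = 175.2 m²/day.
Hydraulic gradient i = Δh / L = 23.4 / 1760 = 0.01330.
Q = Σ(K_i·b_i) · W · i = 175.2 × 1210 × 0.01330 = 2818 m³/day.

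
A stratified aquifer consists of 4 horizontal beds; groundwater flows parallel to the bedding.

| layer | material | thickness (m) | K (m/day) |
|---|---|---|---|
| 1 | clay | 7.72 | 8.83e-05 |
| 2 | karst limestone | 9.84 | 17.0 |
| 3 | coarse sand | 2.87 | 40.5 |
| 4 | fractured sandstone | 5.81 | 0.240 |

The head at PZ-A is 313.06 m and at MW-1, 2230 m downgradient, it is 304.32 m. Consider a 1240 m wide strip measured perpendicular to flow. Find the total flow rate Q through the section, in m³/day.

Flow is parallel to layering, so each bed carries its own Darcy discharge and the transmissivities add.
Σ(K_i·b_i) = 8.83e-05×7.72 + 17.0×9.84 + 40.5×2.87 + 0.240×5.81 = 284.9 m²/day.
Hydraulic gradient i = (313.06 − 304.32) / 2230 = 8.74 / 2230 = 0.003919.
Q = Σ(K_i·b_i) · W · i = 284.9 × 1240 × 0.003919 = 1385 m³/day.

1380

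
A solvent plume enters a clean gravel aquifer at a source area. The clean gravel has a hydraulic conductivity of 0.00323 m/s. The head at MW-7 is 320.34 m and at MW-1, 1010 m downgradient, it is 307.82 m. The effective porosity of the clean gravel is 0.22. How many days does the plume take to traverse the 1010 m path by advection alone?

64.2

Convert K: 0.00323 m/s × 86400 = 279.1 m/day.
Hydraulic gradient i = (320.34 − 307.82) / 1010 = 12.52 / 1010 = 0.01240.
Darcy flux q = K · i = 279.1 × 0.01240 = 3.459 m/day.
Seepage velocity v = q / n_e = 3.459 / 0.22 = 15.72 m/day.
Travel time t = L / v = 1010 / 15.72 = 64.23 days.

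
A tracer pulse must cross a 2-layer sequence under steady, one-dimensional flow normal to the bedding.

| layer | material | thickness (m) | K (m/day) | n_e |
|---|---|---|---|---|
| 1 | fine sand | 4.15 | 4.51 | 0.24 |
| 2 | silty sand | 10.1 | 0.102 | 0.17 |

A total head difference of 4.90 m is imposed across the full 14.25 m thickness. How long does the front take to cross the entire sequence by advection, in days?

With flow normal to the layers, continuity requires the same specific discharge q through every layer.
Σ(b_i/K_i) = 4.15/4.51 + 10.1/0.102 = 99.94 d.
q = Δh / Σ(b_i/K_i) = 4.90 / 99.94 = 0.04903 m/day.
In each layer the seepage velocity is v_i = q/n_i, so the layer transit time is t_i = b_i·n_i / q:
  layer 1 (fine sand): t_1 = 4.15 × 0.24 / 0.04903 = 20.31 d
  layer 2 (silty sand): t_2 = 10.1 × 0.17 / 0.04903 = 35.02 d
Total t = Σ t_i = 55.33 days.

55.3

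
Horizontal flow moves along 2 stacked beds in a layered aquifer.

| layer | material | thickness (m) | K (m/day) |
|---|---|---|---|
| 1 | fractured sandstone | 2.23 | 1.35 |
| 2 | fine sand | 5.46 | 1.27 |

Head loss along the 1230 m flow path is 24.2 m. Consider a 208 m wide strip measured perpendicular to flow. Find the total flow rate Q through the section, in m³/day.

40.7

Flow is parallel to layering, so each bed carries its own Darcy discharge and the transmissivities add.
Σ(K_i·b_i) = 1.35×2.23 + 1.27×5.46 = 9.945 m²/day.
Hydraulic gradient i = Δh / L = 24.2 / 1230 = 0.01967.
Q = Σ(K_i·b_i) · W · i = 9.945 × 208 × 0.01967 = 40.70 m³/day.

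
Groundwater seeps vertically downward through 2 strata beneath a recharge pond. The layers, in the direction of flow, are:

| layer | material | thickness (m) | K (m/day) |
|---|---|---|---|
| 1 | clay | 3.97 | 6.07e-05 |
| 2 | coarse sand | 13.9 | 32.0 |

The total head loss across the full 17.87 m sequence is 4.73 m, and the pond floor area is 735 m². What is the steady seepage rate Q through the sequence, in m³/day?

Flow is perpendicular to layering, so the layers act in series and the equivalent K is the thickness-weighted harmonic mean.
Total thickness L = 3.97 + 13.9 = 17.87 m.
Σ(b_i/K_i) = 3.97/6.07e-05 + 13.9/32.0 = 65404 d.
K_eq = L / Σ(b_i/K_i) = 17.87 / 65404 = 0.0002732 m/day.
Q = K_eq · A · (Δh/L) = 0.0002732 × 735 × (4.73/17.87) = 0.05315 m³/day.

0.0532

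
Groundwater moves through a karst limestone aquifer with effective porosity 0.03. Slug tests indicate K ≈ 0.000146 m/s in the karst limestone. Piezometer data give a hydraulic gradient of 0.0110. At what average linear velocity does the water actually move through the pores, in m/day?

Convert K: 0.000146 m/s × 86400 = 12.61 m/day.
Hydraulic gradient i = 0.0110.
Darcy flux q = K · i = 12.61 × 0.01100 = 0.1388 m/day.
Seepage velocity v = q / n_e = 0.1388 / 0.03 = 4.625 m/day.

4.63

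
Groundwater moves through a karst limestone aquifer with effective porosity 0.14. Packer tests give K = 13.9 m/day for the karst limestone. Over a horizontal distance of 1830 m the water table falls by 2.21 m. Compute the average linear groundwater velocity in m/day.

0.120

Hydraulic gradient i = Δh / L = 2.21 / 1830 = 0.001208.
Darcy flux q = K · i = 13.90 × 0.001208 = 0.01679 m/day.
Seepage velocity v = q / n_e = 0.01679 / 0.14 = 0.1199 m/day.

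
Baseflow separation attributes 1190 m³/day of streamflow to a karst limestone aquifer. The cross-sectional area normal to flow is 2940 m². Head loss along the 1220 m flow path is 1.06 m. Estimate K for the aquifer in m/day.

Hydraulic gradient i = Δh / L = 1.06 / 1220 = 0.0008689.
From Q = K·A·i, K = Q / (A·i) = 1190 / (2940 × 0.0008689) = 465.9 m/day.

466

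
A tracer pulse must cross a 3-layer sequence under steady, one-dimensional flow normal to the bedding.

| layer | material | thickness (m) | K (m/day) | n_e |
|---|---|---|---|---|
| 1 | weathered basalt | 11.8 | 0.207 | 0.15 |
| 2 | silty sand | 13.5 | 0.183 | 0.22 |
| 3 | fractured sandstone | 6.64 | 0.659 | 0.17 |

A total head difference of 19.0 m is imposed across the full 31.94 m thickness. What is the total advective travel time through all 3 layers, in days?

With flow normal to the layers, continuity requires the same specific discharge q through every layer.
Σ(b_i/K_i) = 11.8/0.207 + 13.5/0.183 + 6.64/0.659 = 140.9 d.
q = Δh / Σ(b_i/K_i) = 19.0 / 140.9 = 0.1349 m/day.
In each layer the seepage velocity is v_i = q/n_i, so the layer transit time is t_i = b_i·n_i / q:
  layer 1 (weathered basalt): t_1 = 11.8 × 0.15 / 0.1349 = 13.12 d
  layer 2 (silty sand): t_2 = 13.5 × 0.22 / 0.1349 = 22.02 d
  layer 3 (fractured sandstone): t_3 = 6.64 × 0.17 / 0.1349 = 8.368 d
Total t = Σ t_i = 43.51 days.

43.5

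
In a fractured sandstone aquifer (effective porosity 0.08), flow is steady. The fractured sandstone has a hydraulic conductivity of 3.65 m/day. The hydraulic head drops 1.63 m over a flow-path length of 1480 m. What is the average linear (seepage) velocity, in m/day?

0.0502

Hydraulic gradient i = Δh / L = 1.63 / 1480 = 0.001101.
Darcy flux q = K · i = 3.650 × 0.001101 = 0.004020 m/day.
Seepage velocity v = q / n_e = 0.004020 / 0.08 = 0.05025 m/day.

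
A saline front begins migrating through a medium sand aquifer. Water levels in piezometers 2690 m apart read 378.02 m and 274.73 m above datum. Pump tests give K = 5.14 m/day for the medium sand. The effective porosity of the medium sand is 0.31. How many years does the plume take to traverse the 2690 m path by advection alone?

11.6

Hydraulic gradient i = (378.02 − 274.73) / 2690 = 103.29 / 2690 = 0.03840.
Darcy flux q = K · i = 5.140 × 0.03840 = 0.1974 m/day.
Seepage velocity v = q / n_e = 0.1974 / 0.31 = 0.6367 m/day.
Travel time t = L / v = 2690 / 0.6367 = 4225 days = 11.57 years.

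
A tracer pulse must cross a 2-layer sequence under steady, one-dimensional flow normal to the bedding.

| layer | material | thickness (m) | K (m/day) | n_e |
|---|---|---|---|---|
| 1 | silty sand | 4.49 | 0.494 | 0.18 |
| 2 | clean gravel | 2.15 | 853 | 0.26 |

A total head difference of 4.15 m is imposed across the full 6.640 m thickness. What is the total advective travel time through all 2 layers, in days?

With flow normal to the layers, continuity requires the same specific discharge q through every layer.
Σ(b_i/K_i) = 4.49/0.494 + 2.15/853 = 9.092 d.
q = Δh / Σ(b_i/K_i) = 4.15 / 9.092 = 0.4565 m/day.
In each layer the seepage velocity is v_i = q/n_i, so the layer transit time is t_i = b_i·n_i / q:
  layer 1 (silty sand): t_1 = 4.49 × 0.18 / 0.4565 = 1.771 d
  layer 2 (clean gravel): t_2 = 2.15 × 0.26 / 0.4565 = 1.225 d
Total t = Σ t_i = 2.995 days.

3.00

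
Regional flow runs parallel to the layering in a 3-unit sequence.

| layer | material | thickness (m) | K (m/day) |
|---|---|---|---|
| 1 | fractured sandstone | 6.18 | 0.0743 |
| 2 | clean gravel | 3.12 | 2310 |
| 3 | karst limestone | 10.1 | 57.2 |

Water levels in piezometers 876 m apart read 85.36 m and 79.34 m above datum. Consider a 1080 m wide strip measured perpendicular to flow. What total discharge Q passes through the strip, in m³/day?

Flow is parallel to layering, so each bed carries its own Darcy discharge and the transmissivities add.
Σ(K_i·b_i) = 0.0743×6.18 + 2310×3.12 + 57.2×10.1 = 7785 m²/day.
Hydraulic gradient i = (85.36 − 79.34) / 876 = 6.02 / 876 = 0.006872.
Q = Σ(K_i·b_i) · W · i = 7785 × 1080 × 0.006872 = 57782 m³/day.

57800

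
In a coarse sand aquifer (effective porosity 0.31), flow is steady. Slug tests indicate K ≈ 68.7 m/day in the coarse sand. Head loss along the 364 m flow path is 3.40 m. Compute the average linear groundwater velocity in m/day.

Hydraulic gradient i = Δh / L = 3.40 / 364 = 0.009341.
Darcy flux q = K · i = 68.70 × 0.009341 = 0.6417 m/day.
Seepage velocity v = q / n_e = 0.6417 / 0.31 = 2.070 m/day.

2.07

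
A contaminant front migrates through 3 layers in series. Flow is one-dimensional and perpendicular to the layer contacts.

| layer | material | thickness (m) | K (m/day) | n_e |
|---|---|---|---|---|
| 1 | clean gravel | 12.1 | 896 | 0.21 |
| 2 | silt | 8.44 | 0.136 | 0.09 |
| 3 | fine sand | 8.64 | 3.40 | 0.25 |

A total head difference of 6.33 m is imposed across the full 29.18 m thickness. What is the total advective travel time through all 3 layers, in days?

With flow normal to the layers, continuity requires the same specific discharge q through every layer.
Σ(b_i/K_i) = 12.1/896 + 8.44/0.136 + 8.64/3.40 = 64.61 d.
q = Δh / Σ(b_i/K_i) = 6.33 / 64.61 = 0.09797 m/day.
In each layer the seepage velocity is v_i = q/n_i, so the layer transit time is t_i = b_i·n_i / q:
  layer 1 (clean gravel): t_1 = 12.1 × 0.21 / 0.09797 = 25.94 d
  layer 2 (silt): t_2 = 8.44 × 0.09 / 0.09797 = 7.754 d
  layer 3 (fine sand): t_3 = 8.64 × 0.25 / 0.09797 = 22.05 d
Total t = Σ t_i = 55.74 days.

55.7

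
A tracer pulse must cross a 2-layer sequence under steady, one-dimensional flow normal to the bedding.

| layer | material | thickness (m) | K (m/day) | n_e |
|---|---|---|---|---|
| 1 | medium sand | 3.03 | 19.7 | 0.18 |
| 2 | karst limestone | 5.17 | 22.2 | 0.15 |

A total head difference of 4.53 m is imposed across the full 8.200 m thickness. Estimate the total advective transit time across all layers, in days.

With flow normal to the layers, continuity requires the same specific discharge q through every layer.
Σ(b_i/K_i) = 3.03/19.7 + 5.17/22.2 = 0.3867 d.
q = Δh / Σ(b_i/K_i) = 4.53 / 0.3867 = 11.71 m/day.
In each layer the seepage velocity is v_i = q/n_i, so the layer transit time is t_i = b_i·n_i / q:
  layer 1 (medium sand): t_1 = 3.03 × 0.18 / 11.71 = 0.04656 d
  layer 2 (karst limestone): t_2 = 5.17 × 0.15 / 11.71 = 0.06620 d
Total t = Σ t_i = 0.1128 days.

0.113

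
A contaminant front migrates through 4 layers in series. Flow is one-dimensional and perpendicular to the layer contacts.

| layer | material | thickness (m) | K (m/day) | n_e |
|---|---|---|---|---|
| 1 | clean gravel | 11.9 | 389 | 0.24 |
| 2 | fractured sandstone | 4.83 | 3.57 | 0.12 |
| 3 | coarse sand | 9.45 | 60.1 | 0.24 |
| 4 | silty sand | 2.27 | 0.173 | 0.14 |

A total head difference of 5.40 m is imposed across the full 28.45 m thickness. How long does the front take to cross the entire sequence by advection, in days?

With flow normal to the layers, continuity requires the same specific discharge q through every layer.
Σ(b_i/K_i) = 11.9/389 + 4.83/3.57 + 9.45/60.1 + 2.27/0.173 = 14.66 d.
q = Δh / Σ(b_i/K_i) = 5.40 / 14.66 = 0.3683 m/day.
In each layer the seepage velocity is v_i = q/n_i, so the layer transit time is t_i = b_i·n_i / q:
  layer 1 (clean gravel): t_1 = 11.9 × 0.24 / 0.3683 = 7.755 d
  layer 2 (fractured sandstone): t_2 = 4.83 × 0.12 / 0.3683 = 1.574 d
  layer 3 (coarse sand): t_3 = 9.45 × 0.24 / 0.3683 = 6.158 d
  layer 4 (silty sand): t_4 = 2.27 × 0.14 / 0.3683 = 0.8629 d
Total t = Σ t_i = 16.35 days.

16.3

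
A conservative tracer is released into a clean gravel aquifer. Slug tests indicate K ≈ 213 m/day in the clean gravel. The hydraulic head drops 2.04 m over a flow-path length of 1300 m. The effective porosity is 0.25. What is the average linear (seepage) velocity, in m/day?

1.34

Hydraulic gradient i = Δh / L = 2.04 / 1300 = 0.001569.
Darcy flux q = K · i = 213.0 × 0.001569 = 0.3342 m/day.
Seepage velocity v = q / n_e = 0.3342 / 0.25 = 1.337 m/day.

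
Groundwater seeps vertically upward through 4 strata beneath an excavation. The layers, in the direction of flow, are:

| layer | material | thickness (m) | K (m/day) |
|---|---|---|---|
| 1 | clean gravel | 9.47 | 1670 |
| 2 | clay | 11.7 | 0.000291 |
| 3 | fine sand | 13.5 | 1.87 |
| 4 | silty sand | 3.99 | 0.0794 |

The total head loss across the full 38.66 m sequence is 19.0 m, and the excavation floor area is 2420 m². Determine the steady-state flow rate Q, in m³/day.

1.14

Flow is perpendicular to layering, so the layers act in series and the equivalent K is the thickness-weighted harmonic mean.
Total thickness L = 9.47 + 11.7 + 13.5 + 3.99 = 38.66 m.
Σ(b_i/K_i) = 9.47/1670 + 11.7/0.000291 + 13.5/1.87 + 3.99/0.0794 = 40264 d.
K_eq = L / Σ(b_i/K_i) = 38.66 / 40264 = 0.0009602 m/day.
Q = K_eq · A · (Δh/L) = 0.0009602 × 2420 × (19.0/38.66) = 1.142 m³/day.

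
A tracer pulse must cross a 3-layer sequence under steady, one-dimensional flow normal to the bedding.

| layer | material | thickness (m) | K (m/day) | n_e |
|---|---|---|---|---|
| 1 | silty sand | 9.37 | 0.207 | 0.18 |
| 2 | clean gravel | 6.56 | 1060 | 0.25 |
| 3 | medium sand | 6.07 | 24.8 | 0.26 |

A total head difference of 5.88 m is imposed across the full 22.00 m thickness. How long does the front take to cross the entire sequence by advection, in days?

38.0

With flow normal to the layers, continuity requires the same specific discharge q through every layer.
Σ(b_i/K_i) = 9.37/0.207 + 6.56/1060 + 6.07/24.8 = 45.52 d.
q = Δh / Σ(b_i/K_i) = 5.88 / 45.52 = 0.1292 m/day.
In each layer the seepage velocity is v_i = q/n_i, so the layer transit time is t_i = b_i·n_i / q:
  layer 1 (silty sand): t_1 = 9.37 × 0.18 / 0.1292 = 13.06 d
  layer 2 (clean gravel): t_2 = 6.56 × 0.25 / 0.1292 = 12.70 d
  layer 3 (medium sand): t_3 = 6.07 × 0.26 / 0.1292 = 12.22 d
Total t = Σ t_i = 37.97 days.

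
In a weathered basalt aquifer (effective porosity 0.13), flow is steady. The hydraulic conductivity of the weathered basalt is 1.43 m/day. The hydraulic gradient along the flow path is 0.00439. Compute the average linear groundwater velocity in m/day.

0.0483

Hydraulic gradient i = 0.00439.
Darcy flux q = K · i = 1.430 × 0.004390 = 0.006278 m/day.
Seepage velocity v = q / n_e = 0.006278 / 0.13 = 0.04829 m/day.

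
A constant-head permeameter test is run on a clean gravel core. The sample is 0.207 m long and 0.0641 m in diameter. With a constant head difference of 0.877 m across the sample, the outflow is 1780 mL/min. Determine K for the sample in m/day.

187

Cross-sectional area A = π·(d/2)² = π × (0.0641/2)² = 0.003227 m².
Convert discharge: 1780 mL/min = 2.967e-05 m³/s.
Darcy's law rearranged: K = Q·L / (A·Δh) = 2.967e-05 × 0.207 / (0.003227 × 0.877) = 0.002170 m/s = 187.5 m/day.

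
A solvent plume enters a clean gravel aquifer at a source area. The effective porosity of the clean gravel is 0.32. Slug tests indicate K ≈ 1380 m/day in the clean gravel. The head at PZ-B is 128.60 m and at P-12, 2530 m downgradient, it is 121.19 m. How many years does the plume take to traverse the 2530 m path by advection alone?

Hydraulic gradient i = (128.60 − 121.19) / 2530 = 7.41 / 2530 = 0.002929.
Darcy flux q = K · i = 1380 × 0.002929 = 4.042 m/day.
Seepage velocity v = q / n_e = 4.042 / 0.32 = 12.63 m/day.
Travel time t = L / v = 2530 / 12.63 = 200.3 days = 0.5484 years.

0.548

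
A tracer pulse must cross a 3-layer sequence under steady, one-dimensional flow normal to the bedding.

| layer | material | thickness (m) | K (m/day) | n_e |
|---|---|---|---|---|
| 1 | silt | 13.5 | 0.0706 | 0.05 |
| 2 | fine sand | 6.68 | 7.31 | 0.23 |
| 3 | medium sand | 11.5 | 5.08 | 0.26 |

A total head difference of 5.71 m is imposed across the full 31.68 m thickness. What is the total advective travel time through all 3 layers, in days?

177

With flow normal to the layers, continuity requires the same specific discharge q through every layer.
Σ(b_i/K_i) = 13.5/0.0706 + 6.68/7.31 + 11.5/5.08 = 194.4 d.
q = Δh / Σ(b_i/K_i) = 5.71 / 194.4 = 0.02937 m/day.
In each layer the seepage velocity is v_i = q/n_i, so the layer transit time is t_i = b_i·n_i / q:
  layer 1 (silt): t_1 = 13.5 × 0.05 / 0.02937 = 22.98 d
  layer 2 (fine sand): t_2 = 6.68 × 0.23 / 0.02937 = 52.31 d
  layer 3 (medium sand): t_3 = 11.5 × 0.26 / 0.02937 = 101.8 d
Total t = Σ t_i = 177.1 days.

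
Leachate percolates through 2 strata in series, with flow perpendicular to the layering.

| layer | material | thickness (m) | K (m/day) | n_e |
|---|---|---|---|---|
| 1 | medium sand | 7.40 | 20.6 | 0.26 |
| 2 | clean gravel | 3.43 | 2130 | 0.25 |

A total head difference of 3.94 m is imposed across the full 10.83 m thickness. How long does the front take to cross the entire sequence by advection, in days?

With flow normal to the layers, continuity requires the same specific discharge q through every layer.
Σ(b_i/K_i) = 7.40/20.6 + 3.43/2130 = 0.3608 d.
q = Δh / Σ(b_i/K_i) = 3.94 / 0.3608 = 10.92 m/day.
In each layer the seepage velocity is v_i = q/n_i, so the layer transit time is t_i = b_i·n_i / q:
  layer 1 (medium sand): t_1 = 7.40 × 0.26 / 10.92 = 0.1762 d
  layer 2 (clean gravel): t_2 = 3.43 × 0.25 / 10.92 = 0.07853 d
Total t = Σ t_i = 0.2547 days.

0.255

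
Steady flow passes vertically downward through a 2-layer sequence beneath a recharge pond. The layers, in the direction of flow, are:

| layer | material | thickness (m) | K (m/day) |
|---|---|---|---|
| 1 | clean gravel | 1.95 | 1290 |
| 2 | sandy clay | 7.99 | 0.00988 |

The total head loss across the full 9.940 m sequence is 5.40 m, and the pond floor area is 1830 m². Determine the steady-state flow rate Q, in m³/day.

12.2

Flow is perpendicular to layering, so the layers act in series and the equivalent K is the thickness-weighted harmonic mean.
Total thickness L = 1.95 + 7.99 = 9.940 m.
Σ(b_i/K_i) = 1.95/1290 + 7.99/0.00988 = 808.7 d.
K_eq = L / Σ(b_i/K_i) = 9.940 / 808.7 = 0.01229 m/day.
Q = K_eq · A · (Δh/L) = 0.01229 × 1830 × (5.40/9.940) = 12.22 m³/day.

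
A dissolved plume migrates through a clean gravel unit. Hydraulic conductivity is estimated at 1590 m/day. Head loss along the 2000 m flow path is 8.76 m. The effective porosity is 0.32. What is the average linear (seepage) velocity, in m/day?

21.8

Hydraulic gradient i = Δh / L = 8.76 / 2000 = 0.004380.
Darcy flux q = K · i = 1590 × 0.004380 = 6.964 m/day.
Seepage velocity v = q / n_e = 6.964 / 0.32 = 21.76 m/day.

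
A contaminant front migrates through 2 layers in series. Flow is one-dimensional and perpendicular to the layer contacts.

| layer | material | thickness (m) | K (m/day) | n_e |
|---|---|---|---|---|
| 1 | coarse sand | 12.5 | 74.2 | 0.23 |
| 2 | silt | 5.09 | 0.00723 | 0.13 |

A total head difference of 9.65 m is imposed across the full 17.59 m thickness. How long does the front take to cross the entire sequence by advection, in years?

With flow normal to the layers, continuity requires the same specific discharge q through every layer.
Σ(b_i/K_i) = 12.5/74.2 + 5.09/0.00723 = 704.2 d.
q = Δh / Σ(b_i/K_i) = 9.65 / 704.2 = 0.01370 m/day.
In each layer the seepage velocity is v_i = q/n_i, so the layer transit time is t_i = b_i·n_i / q:
  layer 1 (coarse sand): t_1 = 12.5 × 0.23 / 0.01370 = 209.8 d
  layer 2 (silt): t_2 = 5.09 × 0.13 / 0.01370 = 48.29 d
Total t = Σ t_i = 258.1 days = 0.7066 years.

0.707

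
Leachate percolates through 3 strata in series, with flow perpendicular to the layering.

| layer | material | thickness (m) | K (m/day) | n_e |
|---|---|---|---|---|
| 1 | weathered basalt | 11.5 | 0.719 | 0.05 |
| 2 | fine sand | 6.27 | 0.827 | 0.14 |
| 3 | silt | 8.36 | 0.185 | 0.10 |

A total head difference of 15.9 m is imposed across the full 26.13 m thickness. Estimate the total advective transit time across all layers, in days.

9.90

With flow normal to the layers, continuity requires the same specific discharge q through every layer.
Σ(b_i/K_i) = 11.5/0.719 + 6.27/0.827 + 8.36/0.185 = 68.77 d.
q = Δh / Σ(b_i/K_i) = 15.9 / 68.77 = 0.2312 m/day.
In each layer the seepage velocity is v_i = q/n_i, so the layer transit time is t_i = b_i·n_i / q:
  layer 1 (weathered basalt): t_1 = 11.5 × 0.05 / 0.2312 = 2.487 d
  layer 2 (fine sand): t_2 = 6.27 × 0.14 / 0.2312 = 3.796 d
  layer 3 (silt): t_3 = 8.36 × 0.10 / 0.2312 = 3.616 d
Total t = Σ t_i = 9.899 days.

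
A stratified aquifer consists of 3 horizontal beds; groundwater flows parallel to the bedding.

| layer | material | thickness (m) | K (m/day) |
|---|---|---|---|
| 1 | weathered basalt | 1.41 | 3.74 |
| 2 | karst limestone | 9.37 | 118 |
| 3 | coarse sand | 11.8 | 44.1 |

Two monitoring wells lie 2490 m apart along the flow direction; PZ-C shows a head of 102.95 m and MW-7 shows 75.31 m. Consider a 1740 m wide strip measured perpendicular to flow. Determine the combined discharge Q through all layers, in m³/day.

31500

Flow is parallel to layering, so each bed carries its own Darcy discharge and the transmissivities add.
Σ(K_i·b_i) = 3.74×1.41 + 118×9.37 + 44.1×11.8 = 1631 m²/day.
Hydraulic gradient i = (102.95 − 75.31) / 2490 = 27.64 / 2490 = 0.01110.
Q = Σ(K_i·b_i) · W · i = 1631 × 1740 × 0.01110 = 31508 m³/day.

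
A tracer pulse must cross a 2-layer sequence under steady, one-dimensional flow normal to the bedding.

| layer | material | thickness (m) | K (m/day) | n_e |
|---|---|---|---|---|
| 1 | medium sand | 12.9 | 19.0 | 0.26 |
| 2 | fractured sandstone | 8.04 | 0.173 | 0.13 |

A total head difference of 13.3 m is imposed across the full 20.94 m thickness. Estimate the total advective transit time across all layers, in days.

15.6

With flow normal to the layers, continuity requires the same specific discharge q through every layer.
Σ(b_i/K_i) = 12.9/19.0 + 8.04/0.173 = 47.15 d.
q = Δh / Σ(b_i/K_i) = 13.3 / 47.15 = 0.2821 m/day.
In each layer the seepage velocity is v_i = q/n_i, so the layer transit time is t_i = b_i·n_i / q:
  layer 1 (medium sand): t_1 = 12.9 × 0.26 / 0.2821 = 11.89 d
  layer 2 (fractured sandstone): t_2 = 8.04 × 0.13 / 0.2821 = 3.706 d
Total t = Σ t_i = 15.60 days.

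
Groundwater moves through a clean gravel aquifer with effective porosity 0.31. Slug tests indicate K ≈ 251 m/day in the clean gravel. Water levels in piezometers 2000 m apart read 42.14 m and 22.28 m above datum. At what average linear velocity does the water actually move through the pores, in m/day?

8.04

Hydraulic gradient i = (42.14 − 22.28) / 2000 = 19.86 / 2000 = 0.009930.
Darcy flux q = K · i = 251.0 × 0.009930 = 2.492 m/day.
Seepage velocity v = q / n_e = 2.492 / 0.31 = 8.040 m/day.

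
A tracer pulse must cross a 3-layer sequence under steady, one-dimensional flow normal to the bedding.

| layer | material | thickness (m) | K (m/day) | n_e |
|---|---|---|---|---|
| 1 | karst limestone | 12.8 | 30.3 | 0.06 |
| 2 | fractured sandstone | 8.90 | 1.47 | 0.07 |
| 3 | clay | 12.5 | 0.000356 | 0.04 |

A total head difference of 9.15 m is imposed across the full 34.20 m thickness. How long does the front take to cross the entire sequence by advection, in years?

With flow normal to the layers, continuity requires the same specific discharge q through every layer.
Σ(b_i/K_i) = 12.8/30.3 + 8.90/1.47 + 12.5/0.000356 = 35119 d.
q = Δh / Σ(b_i/K_i) = 9.15 / 35119 = 0.0002605 m/day.
In each layer the seepage velocity is v_i = q/n_i, so the layer transit time is t_i = b_i·n_i / q:
  layer 1 (karst limestone): t_1 = 12.8 × 0.06 / 0.0002605 = 2948 d
  layer 2 (fractured sandstone): t_2 = 8.90 × 0.07 / 0.0002605 = 2391 d
  layer 3 (clay): t_3 = 12.5 × 0.04 / 0.0002605 = 1919 d
Total t = Σ t_i = 7258 days = 19.87 years.

19.9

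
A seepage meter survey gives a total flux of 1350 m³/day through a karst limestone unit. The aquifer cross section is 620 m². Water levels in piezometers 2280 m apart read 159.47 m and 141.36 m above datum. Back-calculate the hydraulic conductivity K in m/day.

274

Hydraulic gradient i = (159.47 − 141.36) / 2280 = 18.11 / 2280 = 0.007943.
From Q = K·A·i, K = Q / (A·i) = 1350 / (620.0 × 0.007943) = 274.1 m/day.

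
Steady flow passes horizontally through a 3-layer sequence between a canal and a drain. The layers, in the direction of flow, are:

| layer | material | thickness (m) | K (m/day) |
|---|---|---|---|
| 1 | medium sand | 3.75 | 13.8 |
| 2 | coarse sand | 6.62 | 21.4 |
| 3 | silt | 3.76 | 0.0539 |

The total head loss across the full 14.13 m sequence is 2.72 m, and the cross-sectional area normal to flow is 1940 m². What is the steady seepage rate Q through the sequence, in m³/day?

Flow is perpendicular to layering, so the layers act in series and the equivalent K is the thickness-weighted harmonic mean.
Total thickness L = 3.75 + 6.62 + 3.76 = 14.13 m.
Σ(b_i/K_i) = 3.75/13.8 + 6.62/21.4 + 3.76/0.0539 = 70.34 d.
K_eq = L / Σ(b_i/K_i) = 14.13 / 70.34 = 0.2009 m/day.
Q = K_eq · A · (Δh/L) = 0.2009 × 1940 × (2.72/14.13) = 75.02 m³/day.

75.0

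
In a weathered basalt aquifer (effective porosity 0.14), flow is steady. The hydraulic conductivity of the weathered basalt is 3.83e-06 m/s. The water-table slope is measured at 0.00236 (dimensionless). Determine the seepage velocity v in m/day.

0.00558

Convert K: 3.83e-06 m/s × 86400 = 0.3309 m/day.
Hydraulic gradient i = 0.00236.
Darcy flux q = K · i = 0.3309 × 0.002360 = 0.0007810 m/day.
Seepage velocity v = q / n_e = 0.0007810 / 0.14 = 0.005578 m/day.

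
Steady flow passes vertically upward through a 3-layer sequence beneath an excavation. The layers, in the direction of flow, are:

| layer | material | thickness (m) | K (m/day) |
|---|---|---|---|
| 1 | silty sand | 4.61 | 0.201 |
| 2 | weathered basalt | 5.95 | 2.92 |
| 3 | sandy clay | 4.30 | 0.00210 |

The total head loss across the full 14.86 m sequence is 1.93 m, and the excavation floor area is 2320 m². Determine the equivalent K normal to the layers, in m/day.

Flow is perpendicular to layering, so the layers act in series and the equivalent K is the thickness-weighted harmonic mean.
Total thickness L = 4.61 + 5.95 + 4.30 = 14.86 m.
Σ(b_i/K_i) = 4.61/0.201 + 5.95/2.92 + 4.30/0.00210 = 2073 d.
K_eq = L / Σ(b_i/K_i) = 14.86 / 2073 = 0.007170 m/day.

0.00717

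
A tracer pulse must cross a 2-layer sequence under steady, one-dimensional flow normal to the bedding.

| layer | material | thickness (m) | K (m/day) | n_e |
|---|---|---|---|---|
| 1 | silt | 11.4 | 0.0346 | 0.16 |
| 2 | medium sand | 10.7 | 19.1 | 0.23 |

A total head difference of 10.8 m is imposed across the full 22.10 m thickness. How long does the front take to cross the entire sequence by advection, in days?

With flow normal to the layers, continuity requires the same specific discharge q through every layer.
Σ(b_i/K_i) = 11.4/0.0346 + 10.7/19.1 = 330.0 d.
q = Δh / Σ(b_i/K_i) = 10.8 / 330.0 = 0.03272 m/day.
In each layer the seepage velocity is v_i = q/n_i, so the layer transit time is t_i = b_i·n_i / q:
  layer 1 (silt): t_1 = 11.4 × 0.16 / 0.03272 = 55.74 d
  layer 2 (medium sand): t_2 = 10.7 × 0.23 / 0.03272 = 75.21 d
Total t = Σ t_i = 130.9 days.

131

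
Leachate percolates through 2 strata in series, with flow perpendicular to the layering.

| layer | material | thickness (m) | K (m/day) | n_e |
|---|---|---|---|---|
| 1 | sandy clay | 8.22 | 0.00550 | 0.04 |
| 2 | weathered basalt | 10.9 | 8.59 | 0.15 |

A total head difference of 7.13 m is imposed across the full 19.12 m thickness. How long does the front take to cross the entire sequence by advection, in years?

With flow normal to the layers, continuity requires the same specific discharge q through every layer.
Σ(b_i/K_i) = 8.22/0.00550 + 10.9/8.59 = 1496 d.
q = Δh / Σ(b_i/K_i) = 7.13 / 1496 = 0.004767 m/day.
In each layer the seepage velocity is v_i = q/n_i, so the layer transit time is t_i = b_i·n_i / q:
  layer 1 (sandy clay): t_1 = 8.22 × 0.04 / 0.004767 = 68.98 d
  layer 2 (weathered basalt): t_2 = 10.9 × 0.15 / 0.004767 = 343.0 d
Total t = Σ t_i = 412.0 days = 1.128 years.

1.13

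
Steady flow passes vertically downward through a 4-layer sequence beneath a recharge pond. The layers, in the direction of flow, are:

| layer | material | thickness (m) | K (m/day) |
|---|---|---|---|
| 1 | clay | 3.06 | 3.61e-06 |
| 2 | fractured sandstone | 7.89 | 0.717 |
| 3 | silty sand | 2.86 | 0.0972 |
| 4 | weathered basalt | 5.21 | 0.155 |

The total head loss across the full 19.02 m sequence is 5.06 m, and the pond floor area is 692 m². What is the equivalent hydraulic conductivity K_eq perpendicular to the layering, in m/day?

2.24e-05

Flow is perpendicular to layering, so the layers act in series and the equivalent K is the thickness-weighted harmonic mean.
Total thickness L = 3.06 + 7.89 + 2.86 + 5.21 = 19.02 m.
Σ(b_i/K_i) = 3.06/3.61e-06 + 7.89/0.717 + 2.86/0.0972 + 5.21/0.155 = 8.477e+05 d.
K_eq = L / Σ(b_i/K_i) = 19.02 / 8.477e+05 = 2.244e-05 m/day.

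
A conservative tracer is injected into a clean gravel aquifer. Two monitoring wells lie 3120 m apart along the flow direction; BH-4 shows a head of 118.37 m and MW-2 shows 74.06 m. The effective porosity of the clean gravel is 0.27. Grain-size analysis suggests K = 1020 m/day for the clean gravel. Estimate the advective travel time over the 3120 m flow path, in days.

58.2

Hydraulic gradient i = (118.37 − 74.06) / 3120 = 44.31 / 3120 = 0.01420.
Darcy flux q = K · i = 1020 × 0.01420 = 14.49 m/day.
Seepage velocity v = q / n_e = 14.49 / 0.27 = 53.65 m/day.
Travel time t = L / v = 3120 / 53.65 = 58.15 days.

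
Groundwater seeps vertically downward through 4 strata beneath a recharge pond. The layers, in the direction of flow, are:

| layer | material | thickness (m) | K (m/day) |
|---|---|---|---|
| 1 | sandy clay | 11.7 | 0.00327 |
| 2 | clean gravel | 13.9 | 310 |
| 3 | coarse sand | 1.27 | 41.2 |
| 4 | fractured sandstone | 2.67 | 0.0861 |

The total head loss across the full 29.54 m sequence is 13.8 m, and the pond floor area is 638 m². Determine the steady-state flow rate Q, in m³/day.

Flow is perpendicular to layering, so the layers act in series and the equivalent K is the thickness-weighted harmonic mean.
Total thickness L = 11.7 + 13.9 + 1.27 + 2.67 = 29.54 m.
Σ(b_i/K_i) = 11.7/0.00327 + 13.9/310 + 1.27/41.2 + 2.67/0.0861 = 3609 d.
K_eq = L / Σ(b_i/K_i) = 29.54 / 3609 = 0.008185 m/day.
Q = K_eq · A · (Δh/L) = 0.008185 × 638 × (13.8/29.54) = 2.440 m³/day.

2.44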